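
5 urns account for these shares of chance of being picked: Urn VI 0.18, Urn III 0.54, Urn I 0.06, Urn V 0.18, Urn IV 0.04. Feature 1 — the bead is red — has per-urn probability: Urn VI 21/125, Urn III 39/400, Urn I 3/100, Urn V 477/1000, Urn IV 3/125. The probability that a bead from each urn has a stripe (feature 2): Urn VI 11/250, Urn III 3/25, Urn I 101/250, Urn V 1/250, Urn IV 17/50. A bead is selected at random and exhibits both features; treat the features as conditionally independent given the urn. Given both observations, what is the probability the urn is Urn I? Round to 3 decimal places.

0.080

By Bayes' rule, posterior ∝ prior × likelihood:
  Urn VI: 0.18 × 0.168 × 0.044 = 0.00133056
  Urn III: 0.54 × 0.0975 × 0.12 = 0.006318
  Urn I: 0.06 × 0.03 × 0.404 = 0.0007272
  Urn V: 0.18 × 0.477 × 0.004 = 0.00034344
  Urn IV: 0.04 × 0.024 × 0.34 = 0.0003264
Total = 0.0090456.
P(Urn I | evidence) = 0.0007272 / 0.0090456 ≈ 0.080.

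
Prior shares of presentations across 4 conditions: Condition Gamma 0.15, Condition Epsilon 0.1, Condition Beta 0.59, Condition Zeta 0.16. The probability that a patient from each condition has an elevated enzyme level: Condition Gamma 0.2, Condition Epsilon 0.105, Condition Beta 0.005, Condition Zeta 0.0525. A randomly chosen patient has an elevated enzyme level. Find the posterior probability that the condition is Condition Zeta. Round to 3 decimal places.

0.162

Unnormalized posteriors (prior × likelihood):
  Condition Gamma: 0.15 × 0.2 = 0.03
  Condition Epsilon: 0.1 × 0.105 = 0.0105
  Condition Beta: 0.59 × 0.005 = 0.00295
  Condition Zeta: 0.16 × 0.0525 = 0.0084
Normalizing constant = 0.05185.
P(Condition Zeta | evidence) = 0.0084 / 0.05185 ≈ 0.162.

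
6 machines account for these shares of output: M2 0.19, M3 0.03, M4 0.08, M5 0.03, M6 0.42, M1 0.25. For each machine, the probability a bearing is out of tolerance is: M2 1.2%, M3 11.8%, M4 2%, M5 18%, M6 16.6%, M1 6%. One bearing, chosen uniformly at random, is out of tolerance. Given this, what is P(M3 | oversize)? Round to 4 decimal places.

Compute prior × likelihood for every hypothesis:
  M2: 0.19 × 0.012 = 0.00228
  M3: 0.03 × 0.118 = 0.00354
  M4: 0.08 × 0.02 = 0.0016
  M5: 0.03 × 0.18 = 0.0054
  M6: 0.42 × 0.166 = 0.06972
  M1: 0.25 × 0.06 = 0.015
Total = 0.09754.
P(M3 | evidence) = 0.00354 / 0.09754 ≈ 0.0363.

0.0363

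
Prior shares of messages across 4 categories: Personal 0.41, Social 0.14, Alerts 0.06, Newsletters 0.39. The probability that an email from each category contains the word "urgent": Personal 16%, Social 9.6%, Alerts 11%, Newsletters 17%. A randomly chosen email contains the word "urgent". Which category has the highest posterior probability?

Compute prior × likelihood for every hypothesis:
  Personal: 0.41 × 0.16 = 0.0656
  Social: 0.14 × 0.096 = 0.01344
  Alerts: 0.06 × 0.11 = 0.0066
  Newsletters: 0.39 × 0.17 = 0.0663
Total = 0.15194.
Largest term belongs to Newsletters, so Newsletters is most probable.

Newsletters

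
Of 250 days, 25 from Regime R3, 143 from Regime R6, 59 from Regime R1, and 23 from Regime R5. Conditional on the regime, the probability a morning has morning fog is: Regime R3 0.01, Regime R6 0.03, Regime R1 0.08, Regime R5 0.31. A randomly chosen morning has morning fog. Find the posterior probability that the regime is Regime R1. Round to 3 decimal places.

Prior × likelihood for each hypothesis:
  Regime R3: 0.1 × 0.01 = 0.001
  Regime R6: 0.572 × 0.03 = 0.01716
  Regime R1: 0.236 × 0.08 = 0.01888
  Regime R5: 0.092 × 0.31 = 0.02852
Normalizing constant = 0.06556.
P(Regime R1 | evidence) = 0.01888 / 0.06556 ≈ 0.288.

0.288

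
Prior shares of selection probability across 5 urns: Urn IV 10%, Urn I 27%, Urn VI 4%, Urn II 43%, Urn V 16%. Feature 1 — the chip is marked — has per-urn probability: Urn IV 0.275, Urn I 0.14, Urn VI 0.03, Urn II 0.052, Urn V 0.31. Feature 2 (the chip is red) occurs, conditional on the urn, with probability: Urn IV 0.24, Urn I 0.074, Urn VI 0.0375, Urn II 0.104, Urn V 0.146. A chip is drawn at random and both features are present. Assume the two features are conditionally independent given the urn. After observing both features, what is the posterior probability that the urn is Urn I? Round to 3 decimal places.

0.147

Compute prior × likelihood for every hypothesis:
  Urn IV: 0.1 × 0.275 × 0.24 = 0.0066
  Urn I: 0.27 × 0.14 × 0.074 = 0.0027972
  Urn VI: 0.04 × 0.03 × 0.0375 = 0.000045
  Urn II: 0.43 × 0.052 × 0.104 = 0.00232544
  Urn V: 0.16 × 0.31 × 0.146 = 0.0072416
Normalizing constant = 0.01900924.
P(Urn I | evidence) = 0.0027972 / 0.01900924 ≈ 0.147.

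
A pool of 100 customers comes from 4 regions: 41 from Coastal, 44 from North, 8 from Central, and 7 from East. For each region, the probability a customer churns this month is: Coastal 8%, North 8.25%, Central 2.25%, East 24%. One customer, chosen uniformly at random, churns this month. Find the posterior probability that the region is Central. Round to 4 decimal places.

Prior × likelihood for each hypothesis:
  Coastal: 0.41 × 0.08 = 0.0328
  North: 0.44 × 0.0825 = 0.0363
  Central: 0.08 × 0.0225 = 0.0018
  East: 0.07 × 0.24 = 0.0168
Normalizing constant = 0.0877.
P(Central | evidence) = 0.0018 / 0.0877 ≈ 0.0205.

0.0205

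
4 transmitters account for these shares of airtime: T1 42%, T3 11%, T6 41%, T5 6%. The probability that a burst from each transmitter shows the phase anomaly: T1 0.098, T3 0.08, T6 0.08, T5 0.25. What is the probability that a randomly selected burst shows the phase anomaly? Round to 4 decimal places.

Unnormalized posteriors (prior × likelihood):
  T1: 0.42 × 0.098 = 0.04116
  T3: 0.11 × 0.08 = 0.0088
  T6: 0.41 × 0.08 = 0.0328
  T5: 0.06 × 0.25 = 0.015
P(anomaly) = 0.04116 + 0.0088 + 0.0328 + 0.015 = 0.09776 → 0.0978.

0.0978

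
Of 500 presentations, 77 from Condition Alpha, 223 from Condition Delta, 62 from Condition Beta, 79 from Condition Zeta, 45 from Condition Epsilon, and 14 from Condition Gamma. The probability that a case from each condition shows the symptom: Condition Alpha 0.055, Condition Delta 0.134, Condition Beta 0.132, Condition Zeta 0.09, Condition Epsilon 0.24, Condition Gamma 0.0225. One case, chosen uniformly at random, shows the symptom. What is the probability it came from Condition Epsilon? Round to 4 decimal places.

Compute prior × likelihood for every hypothesis:
  Condition Alpha: 0.154 × 0.055 = 0.00847
  Condition Delta: 0.446 × 0.134 = 0.059764
  Condition Beta: 0.124 × 0.132 = 0.016368
  Condition Zeta: 0.158 × 0.09 = 0.01422
  Condition Epsilon: 0.09 × 0.24 = 0.0216
  Condition Gamma: 0.028 × 0.0225 = 0.00063
Total = 0.121052.
P(Condition Epsilon | evidence) = 0.0216 / 0.121052 ≈ 0.1784.

0.1784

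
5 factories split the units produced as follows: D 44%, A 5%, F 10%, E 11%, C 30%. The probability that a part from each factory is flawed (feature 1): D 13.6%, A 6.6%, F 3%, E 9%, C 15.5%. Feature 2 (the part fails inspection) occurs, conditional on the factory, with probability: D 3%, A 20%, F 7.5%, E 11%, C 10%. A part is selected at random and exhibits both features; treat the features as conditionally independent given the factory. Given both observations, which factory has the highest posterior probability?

C

By Bayes' rule, posterior ∝ prior × likelihood:
  D: 0.44 × 0.136 × 0.03 = 0.0017952
  A: 0.05 × 0.066 × 0.2 = 0.00066
  F: 0.1 × 0.03 × 0.075 = 0.000225
  E: 0.11 × 0.09 × 0.11 = 0.001089
  C: 0.3 × 0.155 × 0.1 = 0.00465
Sum = 0.0084192.
Largest term belongs to C, so C is most probable.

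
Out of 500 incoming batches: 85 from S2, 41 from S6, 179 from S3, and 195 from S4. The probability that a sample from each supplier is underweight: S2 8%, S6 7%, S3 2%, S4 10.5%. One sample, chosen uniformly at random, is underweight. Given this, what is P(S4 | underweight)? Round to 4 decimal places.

0.6071

Unnormalized posteriors (prior × likelihood):
  S2: 0.17 × 0.08 = 0.0136
  S6: 0.082 × 0.07 = 0.00574
  S3: 0.358 × 0.02 = 0.00716
  S4: 0.39 × 0.105 = 0.04095
Normalizing constant = 0.06745.
P(S4 | evidence) = 0.04095 / 0.06745 ≈ 0.6071.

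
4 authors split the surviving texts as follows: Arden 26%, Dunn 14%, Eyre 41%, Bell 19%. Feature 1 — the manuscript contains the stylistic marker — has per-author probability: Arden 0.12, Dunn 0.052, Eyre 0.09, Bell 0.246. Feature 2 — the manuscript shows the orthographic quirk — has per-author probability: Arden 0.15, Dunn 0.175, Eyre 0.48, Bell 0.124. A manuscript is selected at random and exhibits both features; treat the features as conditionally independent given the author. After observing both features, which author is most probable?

Eyre

Compute prior × likelihood for every hypothesis:
  Arden: 0.26 × 0.12 × 0.15 = 0.00468
  Dunn: 0.14 × 0.052 × 0.175 = 0.001274
  Eyre: 0.41 × 0.09 × 0.48 = 0.017712
  Bell: 0.19 × 0.246 × 0.124 = 0.00579576
Sum = 0.02946176.
Largest term belongs to Eyre, so Eyre is most probable.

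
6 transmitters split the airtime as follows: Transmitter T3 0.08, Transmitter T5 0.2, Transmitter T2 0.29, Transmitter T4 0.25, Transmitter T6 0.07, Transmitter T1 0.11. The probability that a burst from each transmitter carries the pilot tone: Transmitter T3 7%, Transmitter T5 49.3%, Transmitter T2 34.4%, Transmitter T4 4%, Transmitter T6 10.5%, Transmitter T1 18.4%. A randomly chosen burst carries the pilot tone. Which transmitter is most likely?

Compute prior × likelihood for every hypothesis:
  Transmitter T3: 0.08 × 0.07 = 0.0056
  Transmitter T5: 0.2 × 0.493 = 0.0986
  Transmitter T2: 0.29 × 0.344 = 0.09976
  Transmitter T4: 0.25 × 0.04 = 0.01
  Transmitter T6: 0.07 × 0.105 = 0.00735
  Transmitter T1: 0.11 × 0.184 = 0.02024
Total = 0.24155.
Largest term belongs to Transmitter T2, so Transmitter T2 is most probable.

Transmitter T2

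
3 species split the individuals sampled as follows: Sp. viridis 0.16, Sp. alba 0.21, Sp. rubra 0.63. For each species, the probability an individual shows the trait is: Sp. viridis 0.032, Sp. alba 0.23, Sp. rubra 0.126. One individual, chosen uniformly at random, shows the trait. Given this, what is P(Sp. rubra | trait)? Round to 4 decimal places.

By Bayes' rule, posterior ∝ prior × likelihood:
  Sp. viridis: 0.16 × 0.032 = 0.00512
  Sp. alba: 0.21 × 0.23 = 0.0483
  Sp. rubra: 0.63 × 0.126 = 0.07938
Total = 0.1328.
P(Sp. rubra | evidence) = 0.07938 / 0.1328 ≈ 0.5977.

0.5977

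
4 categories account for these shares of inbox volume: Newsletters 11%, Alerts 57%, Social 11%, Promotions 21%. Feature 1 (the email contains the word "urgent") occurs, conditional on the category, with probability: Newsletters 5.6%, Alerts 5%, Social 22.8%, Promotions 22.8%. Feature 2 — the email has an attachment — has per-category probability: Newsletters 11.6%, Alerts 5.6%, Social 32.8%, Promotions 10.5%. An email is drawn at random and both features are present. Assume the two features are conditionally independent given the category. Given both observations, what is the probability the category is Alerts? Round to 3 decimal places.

Unnormalized posteriors (prior × likelihood):
  Newsletters: 0.11 × 0.056 × 0.116 = 0.00071456
  Alerts: 0.57 × 0.05 × 0.056 = 0.001596
  Social: 0.11 × 0.228 × 0.328 = 0.00822624
  Promotions: 0.21 × 0.228 × 0.105 = 0.0050274
Total = 0.0155642.
P(Alerts | evidence) = 0.001596 / 0.0155642 ≈ 0.103.

0.103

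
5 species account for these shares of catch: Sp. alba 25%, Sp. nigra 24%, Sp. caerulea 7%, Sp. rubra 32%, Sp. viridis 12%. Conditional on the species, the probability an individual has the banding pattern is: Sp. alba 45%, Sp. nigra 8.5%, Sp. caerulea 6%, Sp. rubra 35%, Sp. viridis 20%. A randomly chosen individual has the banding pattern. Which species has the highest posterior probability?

Sp. alba

By Bayes' rule, posterior ∝ prior × likelihood:
  Sp. alba: 0.25 × 0.45 = 0.1125
  Sp. nigra: 0.24 × 0.085 = 0.0204
  Sp. caerulea: 0.07 × 0.06 = 0.0042
  Sp. rubra: 0.32 × 0.35 = 0.112
  Sp. viridis: 0.12 × 0.2 = 0.024
Sum = 0.2731.
Largest term belongs to Sp. alba, so Sp. alba is most probable.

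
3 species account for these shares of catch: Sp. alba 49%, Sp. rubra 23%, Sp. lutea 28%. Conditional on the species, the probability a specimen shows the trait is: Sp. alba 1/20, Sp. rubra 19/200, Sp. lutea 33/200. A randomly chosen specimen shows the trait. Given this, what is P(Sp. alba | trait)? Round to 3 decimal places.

0.265

Compute prior × likelihood for every hypothesis:
  Sp. alba: 0.49 × 0.05 = 0.0245
  Sp. rubra: 0.23 × 0.095 = 0.02185
  Sp. lutea: 0.28 × 0.165 = 0.0462
Normalizing constant = 0.09255.
P(Sp. alba | evidence) = 0.0245 / 0.09255 ≈ 0.265.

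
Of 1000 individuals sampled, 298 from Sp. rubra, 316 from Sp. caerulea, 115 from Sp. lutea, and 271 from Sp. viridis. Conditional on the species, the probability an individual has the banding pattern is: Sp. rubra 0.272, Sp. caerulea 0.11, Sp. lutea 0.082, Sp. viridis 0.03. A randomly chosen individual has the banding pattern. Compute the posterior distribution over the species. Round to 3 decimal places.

Sp. rubra 0.608, Sp. caerulea 0.261, Sp. lutea 0.071, Sp. viridis 0.061

Unnormalized posteriors (prior × likelihood):
  Sp. rubra: 0.298 × 0.272 = 0.081056
  Sp. caerulea: 0.316 × 0.11 = 0.03476
  Sp. lutea: 0.115 × 0.082 = 0.00943
  Sp. viridis: 0.271 × 0.03 = 0.00813
Sum = 0.133376.
P(Sp. rubra | banded) = 0.081056/0.133376 ≈ 0.608
P(Sp. caerulea | banded) = 0.03476/0.133376 ≈ 0.261
P(Sp. lutea | banded) = 0.00943/0.133376 ≈ 0.071
P(Sp. viridis | banded) = 0.00813/0.133376 ≈ 0.061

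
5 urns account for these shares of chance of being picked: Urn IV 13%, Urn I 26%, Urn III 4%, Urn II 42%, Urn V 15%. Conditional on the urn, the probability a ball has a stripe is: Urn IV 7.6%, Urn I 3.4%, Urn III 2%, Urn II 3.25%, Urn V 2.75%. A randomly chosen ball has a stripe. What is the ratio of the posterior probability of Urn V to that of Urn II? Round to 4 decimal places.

Prior × likelihood for each hypothesis:
  Urn IV: 0.13 × 0.076 = 0.00988
  Urn I: 0.26 × 0.034 = 0.00884
  Urn III: 0.04 × 0.02 = 0.0008
  Urn II: 0.42 × 0.0325 = 0.01365
  Urn V: 0.15 × 0.0275 = 0.004125
Sum = 0.037295.
The ratio is 0.004125 / 0.01365 (the normalizer cancels) = 0.3022.

0.3022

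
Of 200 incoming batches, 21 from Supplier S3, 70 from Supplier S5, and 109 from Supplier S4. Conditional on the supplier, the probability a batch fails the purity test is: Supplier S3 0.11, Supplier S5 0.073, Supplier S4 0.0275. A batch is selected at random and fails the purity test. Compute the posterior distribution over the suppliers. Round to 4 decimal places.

Supplier S3 0.2217, Supplier S5 0.4905, Supplier S4 0.2877

Prior × likelihood for each hypothesis:
  Supplier S3: 0.105 × 0.11 = 0.01155
  Supplier S5: 0.35 × 0.073 = 0.02555
  Supplier S4: 0.545 × 0.0275 = 0.0149875
Total = 0.0520875.
P(Supplier S3 | off-spec) = 0.01155/0.0520875 ≈ 0.2217
P(Supplier S5 | off-spec) = 0.02555/0.0520875 ≈ 0.4905
P(Supplier S4 | off-spec) = 0.0149875/0.0520875 ≈ 0.2877
(Check: 0.2217+0.4905+0.2877 = 0.9999.)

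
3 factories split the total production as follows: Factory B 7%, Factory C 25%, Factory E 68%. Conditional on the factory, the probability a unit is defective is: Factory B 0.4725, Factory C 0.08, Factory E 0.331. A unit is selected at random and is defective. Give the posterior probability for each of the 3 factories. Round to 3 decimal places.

Factory B 0.119, Factory C 0.072, Factory E 0.809

Unnormalized posteriors (prior × likelihood):
  Factory B: 0.07 × 0.4725 = 0.033075
  Factory C: 0.25 × 0.08 = 0.02
  Factory E: 0.68 × 0.331 = 0.22508
Sum = 0.278155.
P(Factory B | defective) = 0.033075/0.278155 ≈ 0.119
P(Factory C | defective) = 0.02/0.278155 ≈ 0.072
P(Factory E | defective) = 0.22508/0.278155 ≈ 0.809
(Check: 0.119+0.072+0.809 = 1.000.)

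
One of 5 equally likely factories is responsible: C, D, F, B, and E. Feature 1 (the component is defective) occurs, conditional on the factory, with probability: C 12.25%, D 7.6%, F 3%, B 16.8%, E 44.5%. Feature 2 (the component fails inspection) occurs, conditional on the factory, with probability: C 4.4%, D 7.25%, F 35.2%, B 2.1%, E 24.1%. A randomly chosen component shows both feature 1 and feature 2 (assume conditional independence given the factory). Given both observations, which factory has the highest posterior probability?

E

Since the prior is uniform, the posterior is proportional to the likelihood:
  C: 0.1225 × 0.044 = 0.00539
  D: 0.076 × 0.0725 = 0.00551
  F: 0.03 × 0.352 = 0.01056
  B: 0.168 × 0.021 = 0.003528
  E: 0.445 × 0.241 = 0.107245
Normalizing constant = 0.132233.
Largest term belongs to E, so E is most probable.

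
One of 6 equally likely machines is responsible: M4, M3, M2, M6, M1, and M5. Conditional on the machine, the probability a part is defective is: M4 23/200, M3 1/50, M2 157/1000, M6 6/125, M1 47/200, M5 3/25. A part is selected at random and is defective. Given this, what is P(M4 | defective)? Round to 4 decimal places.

0.1655

With a uniform prior (1/6 each), posterior ∝ likelihood:
  M4: 0.115
  M3: 0.02
  M2: 0.157
  M6: 0.048
  M1: 0.235
  M5: 0.12
Sum = 0.695.
P(M4 | evidence) = 0.115 / 0.695 ≈ 0.1655.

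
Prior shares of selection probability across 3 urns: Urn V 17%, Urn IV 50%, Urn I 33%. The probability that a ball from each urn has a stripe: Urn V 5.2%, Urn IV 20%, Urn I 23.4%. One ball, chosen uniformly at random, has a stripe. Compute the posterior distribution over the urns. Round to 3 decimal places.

Unnormalized posteriors (prior × likelihood):
  Urn V: 0.17 × 0.052 = 0.00884
  Urn IV: 0.5 × 0.2 = 0.1
  Urn I: 0.33 × 0.234 = 0.07722
Sum = 0.18606.
P(Urn V | striped) = 0.00884/0.18606 ≈ 0.048
P(Urn IV | striped) = 0.1/0.18606 ≈ 0.537
P(Urn I | striped) = 0.07722/0.18606 ≈ 0.415

Urn V 0.048, Urn IV 0.537, Urn I 0.415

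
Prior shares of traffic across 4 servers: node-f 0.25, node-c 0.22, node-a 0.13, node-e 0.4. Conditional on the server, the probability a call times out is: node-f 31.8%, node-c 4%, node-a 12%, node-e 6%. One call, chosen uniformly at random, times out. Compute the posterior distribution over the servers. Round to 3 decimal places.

Prior × likelihood for each hypothesis:
  node-f: 0.25 × 0.318 = 0.0795
  node-c: 0.22 × 0.04 = 0.0088
  node-a: 0.13 × 0.12 = 0.0156
  node-e: 0.4 × 0.06 = 0.024
Sum = 0.1279.
P(node-f | timeout) = 0.0795/0.1279 ≈ 0.622
P(node-c | timeout) = 0.0088/0.1279 ≈ 0.069
P(node-a | timeout) = 0.0156/0.1279 ≈ 0.122
P(node-e | timeout) = 0.024/0.1279 ≈ 0.188

node-f 0.622, node-c 0.069, node-a 0.122, node-e 0.188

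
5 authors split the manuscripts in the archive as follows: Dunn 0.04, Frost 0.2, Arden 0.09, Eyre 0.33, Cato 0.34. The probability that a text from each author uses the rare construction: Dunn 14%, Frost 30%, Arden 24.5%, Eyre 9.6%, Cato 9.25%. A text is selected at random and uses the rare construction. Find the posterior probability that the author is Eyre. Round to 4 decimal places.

0.2101

By Bayes' rule, posterior ∝ prior × likelihood:
  Dunn: 0.04 × 0.14 = 0.0056
  Frost: 0.2 × 0.3 = 0.06
  Arden: 0.09 × 0.245 = 0.02205
  Eyre: 0.33 × 0.096 = 0.03168
  Cato: 0.34 × 0.0925 = 0.03145
Normalizing constant = 0.15078.
P(Eyre | evidence) = 0.03168 / 0.15078 ≈ 0.2101.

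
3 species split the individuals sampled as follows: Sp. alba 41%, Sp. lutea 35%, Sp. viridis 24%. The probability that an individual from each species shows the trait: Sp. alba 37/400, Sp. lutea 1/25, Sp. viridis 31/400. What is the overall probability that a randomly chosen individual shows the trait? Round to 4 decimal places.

0.0705

Unnormalized posteriors (prior × likelihood):
  Sp. alba: 0.41 × 0.0925 = 0.037925
  Sp. lutea: 0.35 × 0.04 = 0.014
  Sp. viridis: 0.24 × 0.0775 = 0.0186
P(trait) = 0.037925 + 0.014 + 0.0186 = 0.070525 → 0.0705.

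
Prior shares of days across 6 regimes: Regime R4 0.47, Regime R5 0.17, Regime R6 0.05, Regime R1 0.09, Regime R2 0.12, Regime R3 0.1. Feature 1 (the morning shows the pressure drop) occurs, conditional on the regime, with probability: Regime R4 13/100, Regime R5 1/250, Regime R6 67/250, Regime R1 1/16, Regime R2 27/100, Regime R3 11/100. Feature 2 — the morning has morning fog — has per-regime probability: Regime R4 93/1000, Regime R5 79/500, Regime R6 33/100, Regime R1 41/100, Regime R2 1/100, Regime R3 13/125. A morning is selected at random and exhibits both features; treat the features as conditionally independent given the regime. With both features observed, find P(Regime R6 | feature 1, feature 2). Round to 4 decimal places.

0.3162

Compute prior × likelihood for every hypothesis:
  Regime R4: 0.47 × 0.13 × 0.093 = 0.0056823
  Regime R5: 0.17 × 0.004 × 0.158 = 0.00010744
  Regime R6: 0.05 × 0.268 × 0.33 = 0.004422
  Regime R1: 0.09 × 0.0625 × 0.41 = 0.00230625
  Regime R2: 0.12 × 0.27 × 0.01 = 0.000324
  Regime R3: 0.1 × 0.11 × 0.104 = 0.001144
Normalizing constant = 0.01398599.
P(Regime R6 | evidence) = 0.004422 / 0.01398599 ≈ 0.3162.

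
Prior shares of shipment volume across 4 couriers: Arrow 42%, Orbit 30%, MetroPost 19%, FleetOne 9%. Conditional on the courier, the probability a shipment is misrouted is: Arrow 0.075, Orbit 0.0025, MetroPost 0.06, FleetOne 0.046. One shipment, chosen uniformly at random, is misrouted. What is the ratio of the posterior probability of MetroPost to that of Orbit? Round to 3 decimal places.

15.200

Compute prior × likelihood for every hypothesis:
  Arrow: 0.42 × 0.075 = 0.0315
  Orbit: 0.3 × 0.0025 = 0.00075
  MetroPost: 0.19 × 0.06 = 0.0114
  FleetOne: 0.09 × 0.046 = 0.00414
Normalizing constant = 0.04779.
The ratio is 0.0114 / 0.00075 (the normalizer cancels) = 15.200.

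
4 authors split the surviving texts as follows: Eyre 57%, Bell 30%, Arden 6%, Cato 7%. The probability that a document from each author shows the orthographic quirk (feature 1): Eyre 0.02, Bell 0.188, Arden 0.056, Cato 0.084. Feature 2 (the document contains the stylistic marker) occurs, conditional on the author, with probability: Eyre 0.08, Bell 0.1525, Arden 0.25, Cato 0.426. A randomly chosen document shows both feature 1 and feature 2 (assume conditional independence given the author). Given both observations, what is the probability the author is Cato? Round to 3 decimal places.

0.195

Prior × likelihood for each hypothesis:
  Eyre: 0.57 × 0.02 × 0.08 = 0.000912
  Bell: 0.3 × 0.188 × 0.1525 = 0.008601
  Arden: 0.06 × 0.056 × 0.25 = 0.00084
  Cato: 0.07 × 0.084 × 0.426 = 0.00250488
Sum = 0.01285788.
P(Cato | evidence) = 0.00250488 / 0.01285788 ≈ 0.195.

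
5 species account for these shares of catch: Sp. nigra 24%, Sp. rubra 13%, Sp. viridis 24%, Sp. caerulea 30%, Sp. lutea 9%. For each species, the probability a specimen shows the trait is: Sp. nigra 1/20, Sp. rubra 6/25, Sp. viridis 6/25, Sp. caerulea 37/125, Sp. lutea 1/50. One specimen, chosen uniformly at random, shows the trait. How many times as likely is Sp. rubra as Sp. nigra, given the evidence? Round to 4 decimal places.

Unnormalized posteriors (prior × likelihood):
  Sp. nigra: 0.24 × 0.05 = 0.012
  Sp. rubra: 0.13 × 0.24 = 0.0312
  Sp. viridis: 0.24 × 0.24 = 0.0576
  Sp. caerulea: 0.3 × 0.296 = 0.0888
  Sp. lutea: 0.09 × 0.02 = 0.0018
Total = 0.1914.
The ratio is 0.0312 / 0.012 (the normalizer cancels) = 2.6000.

2.6000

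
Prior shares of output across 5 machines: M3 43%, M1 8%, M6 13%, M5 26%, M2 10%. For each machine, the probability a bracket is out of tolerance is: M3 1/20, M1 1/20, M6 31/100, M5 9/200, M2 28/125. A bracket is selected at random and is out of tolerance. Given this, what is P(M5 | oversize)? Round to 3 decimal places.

Prior × likelihood for each hypothesis:
  M3: 0.43 × 0.05 = 0.0215
  M1: 0.08 × 0.05 = 0.004
  M6: 0.13 × 0.31 = 0.0403
  M5: 0.26 × 0.045 = 0.0117
  M2: 0.1 × 0.224 = 0.0224
Normalizing constant = 0.0999.
P(M5 | evidence) = 0.0117 / 0.0999 ≈ 0.117.

0.117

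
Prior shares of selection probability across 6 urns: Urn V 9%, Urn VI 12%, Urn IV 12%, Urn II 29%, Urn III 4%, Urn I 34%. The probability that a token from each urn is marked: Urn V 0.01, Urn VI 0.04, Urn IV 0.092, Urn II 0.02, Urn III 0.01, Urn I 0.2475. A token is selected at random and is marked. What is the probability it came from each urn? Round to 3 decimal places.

Prior × likelihood for each hypothesis:
  Urn V: 0.09 × 0.01 = 0.0009
  Urn VI: 0.12 × 0.04 = 0.0048
  Urn IV: 0.12 × 0.092 = 0.01104
  Urn II: 0.29 × 0.02 = 0.0058
  Urn III: 0.04 × 0.01 = 0.0004
  Urn I: 0.34 × 0.2475 = 0.08415
Normalizing constant = 0.10709.
P(Urn V | marked) = 0.0009/0.10709 ≈ 0.008
P(Urn VI | marked) = 0.0048/0.10709 ≈ 0.045
P(Urn IV | marked) = 0.01104/0.10709 ≈ 0.103
P(Urn II | marked) = 0.0058/0.10709 ≈ 0.054
P(Urn III | marked) = 0.0004/0.10709 ≈ 0.004
P(Urn I | marked) = 0.08415/0.10709 ≈ 0.786
(Check: 0.008+0.045+0.103+0.054+0.004+0.786 = 1.000.)

Urn V 0.008, Urn VI 0.045, Urn IV 0.103, Urn II 0.054, Urn III 0.004, Urn I 0.786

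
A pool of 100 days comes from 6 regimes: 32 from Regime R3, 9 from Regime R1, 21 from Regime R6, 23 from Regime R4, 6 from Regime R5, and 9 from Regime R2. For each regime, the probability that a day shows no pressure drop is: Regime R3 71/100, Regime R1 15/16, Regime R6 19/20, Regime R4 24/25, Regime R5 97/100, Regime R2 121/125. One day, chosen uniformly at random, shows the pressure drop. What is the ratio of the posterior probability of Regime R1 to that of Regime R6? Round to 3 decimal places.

Taking complements, P(drop | each) = Regime R3 0.29, Regime R1 0.0625, Regime R6 0.05, Regime R4 0.04, Regime R5 0.03, Regime R2 0.032.
By Bayes' rule, posterior ∝ prior × likelihood:
  Regime R3: 0.32 × 0.29 = 0.0928
  Regime R1: 0.09 × 0.0625 = 0.005625
  Regime R6: 0.21 × 0.05 = 0.0105
  Regime R4: 0.23 × 0.04 = 0.0092
  Regime R5: 0.06 × 0.03 = 0.0018
  Regime R2: 0.09 × 0.032 = 0.00288
Normalizing constant = 0.122805.
The ratio is 0.005625 / 0.0105 (the normalizer cancels) = 0.536.

0.536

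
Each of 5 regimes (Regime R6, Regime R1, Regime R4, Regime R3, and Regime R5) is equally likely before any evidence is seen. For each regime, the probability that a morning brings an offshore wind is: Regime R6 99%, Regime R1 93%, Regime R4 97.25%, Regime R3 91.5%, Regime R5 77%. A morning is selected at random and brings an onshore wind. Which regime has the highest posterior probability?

Taking complements, P(onshore | each) = Regime R6 0.01, Regime R1 0.07, Regime R4 0.0275, Regime R3 0.085, Regime R5 0.23.
With a uniform prior (1/5 each), posterior ∝ likelihood:
  Regime R6: 0.01
  Regime R1: 0.07
  Regime R4: 0.0275
  Regime R3: 0.085
  Regime R5: 0.23
Sum = 0.4225.
Largest term belongs to Regime R5, so Regime R5 is most probable.

Regime R5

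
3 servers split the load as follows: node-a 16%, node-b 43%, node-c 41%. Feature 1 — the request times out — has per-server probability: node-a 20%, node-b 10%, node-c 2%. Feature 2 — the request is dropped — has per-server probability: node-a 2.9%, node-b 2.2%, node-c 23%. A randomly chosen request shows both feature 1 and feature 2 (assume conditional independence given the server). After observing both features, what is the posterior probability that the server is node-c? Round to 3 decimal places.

0.502

Compute prior × likelihood for every hypothesis:
  node-a: 0.16 × 0.2 × 0.029 = 0.000928
  node-b: 0.43 × 0.1 × 0.022 = 0.000946
  node-c: 0.41 × 0.02 × 0.23 = 0.001886
Total = 0.00376.
P(node-c | evidence) = 0.001886 / 0.00376 ≈ 0.502.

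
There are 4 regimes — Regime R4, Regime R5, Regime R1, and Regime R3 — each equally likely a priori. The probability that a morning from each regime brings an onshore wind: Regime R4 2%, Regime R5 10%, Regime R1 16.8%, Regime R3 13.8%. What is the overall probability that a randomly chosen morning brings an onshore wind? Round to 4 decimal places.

0.1065

With a uniform prior (1/4 each), posterior ∝ likelihood:
  Regime R4: 0.02
  Regime R5: 0.1
  Regime R1: 0.168
  Regime R3: 0.138
P(onshore) = (1/4) × (0.02 + 0.1 + 0.168 + 0.138) = 0.426/4 ≈ 0.1065.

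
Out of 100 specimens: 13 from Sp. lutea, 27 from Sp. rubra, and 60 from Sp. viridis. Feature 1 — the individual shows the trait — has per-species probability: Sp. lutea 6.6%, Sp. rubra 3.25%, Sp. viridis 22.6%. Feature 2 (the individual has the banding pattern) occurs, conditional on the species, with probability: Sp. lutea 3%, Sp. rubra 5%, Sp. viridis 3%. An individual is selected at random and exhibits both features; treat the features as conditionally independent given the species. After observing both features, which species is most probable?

Sp. viridis

Unnormalized posteriors (prior × likelihood):
  Sp. lutea: 0.13 × 0.066 × 0.03 = 0.0002574
  Sp. rubra: 0.27 × 0.0325 × 0.05 = 0.00043875
  Sp. viridis: 0.6 × 0.226 × 0.03 = 0.004068
Normalizing constant = 0.00476415.
Largest term belongs to Sp. viridis, so Sp. viridis is most probable.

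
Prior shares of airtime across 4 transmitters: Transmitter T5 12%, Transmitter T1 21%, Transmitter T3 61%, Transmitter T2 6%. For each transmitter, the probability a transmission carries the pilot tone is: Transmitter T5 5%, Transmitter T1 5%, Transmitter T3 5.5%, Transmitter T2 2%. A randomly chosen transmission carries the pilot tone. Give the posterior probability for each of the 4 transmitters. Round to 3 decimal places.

Unnormalized posteriors (prior × likelihood):
  Transmitter T5: 0.12 × 0.05 = 0.006
  Transmitter T1: 0.21 × 0.05 = 0.0105
  Transmitter T3: 0.61 × 0.055 = 0.03355
  Transmitter T2: 0.06 × 0.02 = 0.0012
Total = 0.05125.
P(Transmitter T5 | pilot) = 0.006/0.05125 ≈ 0.117
P(Transmitter T1 | pilot) = 0.0105/0.05125 ≈ 0.205
P(Transmitter T3 | pilot) = 0.03355/0.05125 ≈ 0.655
P(Transmitter T2 | pilot) = 0.0012/0.05125 ≈ 0.023
(Check: 0.117+0.205+0.655+0.023 = 1.000.)

Transmitter T5 0.117, Transmitter T1 0.205, Transmitter T3 0.655, Transmitter T2 0.023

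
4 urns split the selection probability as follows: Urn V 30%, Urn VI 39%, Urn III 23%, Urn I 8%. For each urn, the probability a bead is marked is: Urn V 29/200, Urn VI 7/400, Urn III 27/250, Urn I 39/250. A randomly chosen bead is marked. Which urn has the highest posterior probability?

Urn V

Compute prior × likelihood for every hypothesis:
  Urn V: 0.3 × 0.145 = 0.0435
  Urn VI: 0.39 × 0.0175 = 0.006825
  Urn III: 0.23 × 0.108 = 0.02484
  Urn I: 0.08 × 0.156 = 0.01248
Total = 0.087645.
Largest term belongs to Urn V, so Urn V is most probable.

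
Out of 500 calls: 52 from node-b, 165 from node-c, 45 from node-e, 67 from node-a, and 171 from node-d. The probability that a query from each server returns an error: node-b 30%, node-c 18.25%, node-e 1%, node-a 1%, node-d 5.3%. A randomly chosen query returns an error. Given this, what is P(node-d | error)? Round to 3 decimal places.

0.162

Unnormalized posteriors (prior × likelihood):
  node-b: 0.104 × 0.3 = 0.0312
  node-c: 0.33 × 0.1825 = 0.060225
  node-e: 0.09 × 0.01 = 0.0009
  node-a: 0.134 × 0.01 = 0.00134
  node-d: 0.342 × 0.053 = 0.018126
Sum = 0.111791.
P(node-d | evidence) = 0.018126 / 0.111791 ≈ 0.162.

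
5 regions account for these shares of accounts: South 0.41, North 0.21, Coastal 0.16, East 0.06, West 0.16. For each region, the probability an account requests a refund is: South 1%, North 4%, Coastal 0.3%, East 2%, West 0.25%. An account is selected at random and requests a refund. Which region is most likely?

North

Compute prior × likelihood for every hypothesis:
  South: 0.41 × 0.01 = 0.0041
  North: 0.21 × 0.04 = 0.0084
  Coastal: 0.16 × 0.003 = 0.00048
  East: 0.06 × 0.02 = 0.0012
  West: 0.16 × 0.0025 = 0.0004
Sum = 0.01458.
Largest term belongs to North, so North is most probable.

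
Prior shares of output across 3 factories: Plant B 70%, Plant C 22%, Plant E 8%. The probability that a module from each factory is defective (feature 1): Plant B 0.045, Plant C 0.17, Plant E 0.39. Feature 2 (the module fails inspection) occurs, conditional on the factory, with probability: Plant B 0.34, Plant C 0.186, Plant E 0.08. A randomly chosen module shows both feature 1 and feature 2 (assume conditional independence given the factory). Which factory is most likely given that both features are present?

Unnormalized posteriors (prior × likelihood):
  Plant B: 0.7 × 0.045 × 0.34 = 0.01071
  Plant C: 0.22 × 0.17 × 0.186 = 0.0069564
  Plant E: 0.08 × 0.39 × 0.08 = 0.002496
Sum = 0.0201624.
Largest term belongs to Plant B, so Plant B is most probable.

Plant B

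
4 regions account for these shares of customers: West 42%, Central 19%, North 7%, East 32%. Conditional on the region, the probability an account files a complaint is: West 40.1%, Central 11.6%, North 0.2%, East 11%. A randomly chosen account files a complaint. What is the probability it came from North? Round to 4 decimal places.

0.0006

By Bayes' rule, posterior ∝ prior × likelihood:
  West: 0.42 × 0.401 = 0.16842
  Central: 0.19 × 0.116 = 0.02204
  North: 0.07 × 0.002 = 0.00014
  East: 0.32 × 0.11 = 0.0352
Normalizing constant = 0.2258.
P(North | evidence) = 0.00014 / 0.2258 ≈ 0.0006.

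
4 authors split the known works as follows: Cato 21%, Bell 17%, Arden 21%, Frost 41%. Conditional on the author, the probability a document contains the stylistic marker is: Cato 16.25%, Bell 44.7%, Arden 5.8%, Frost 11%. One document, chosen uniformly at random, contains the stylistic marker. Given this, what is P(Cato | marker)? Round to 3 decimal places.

0.204

Prior × likelihood for each hypothesis:
  Cato: 0.21 × 0.1625 = 0.034125
  Bell: 0.17 × 0.447 = 0.07599
  Arden: 0.21 × 0.058 = 0.01218
  Frost: 0.41 × 0.11 = 0.0451
Sum = 0.167395.
P(Cato | evidence) = 0.034125 / 0.167395 ≈ 0.204.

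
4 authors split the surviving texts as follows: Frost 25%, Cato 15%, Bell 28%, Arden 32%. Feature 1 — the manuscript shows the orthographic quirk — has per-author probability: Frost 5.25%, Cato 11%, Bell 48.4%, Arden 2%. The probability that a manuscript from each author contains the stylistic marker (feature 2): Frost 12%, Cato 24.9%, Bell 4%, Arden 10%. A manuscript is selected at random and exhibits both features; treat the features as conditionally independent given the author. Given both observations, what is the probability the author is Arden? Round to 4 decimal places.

By Bayes' rule, posterior ∝ prior × likelihood:
  Frost: 0.25 × 0.0525 × 0.12 = 0.001575
  Cato: 0.15 × 0.11 × 0.249 = 0.0041085
  Bell: 0.28 × 0.484 × 0.04 = 0.0054208
  Arden: 0.32 × 0.02 × 0.1 = 0.00064
Normalizing constant = 0.0117443.
P(Arden | evidence) = 0.00064 / 0.0117443 ≈ 0.0545.

0.0545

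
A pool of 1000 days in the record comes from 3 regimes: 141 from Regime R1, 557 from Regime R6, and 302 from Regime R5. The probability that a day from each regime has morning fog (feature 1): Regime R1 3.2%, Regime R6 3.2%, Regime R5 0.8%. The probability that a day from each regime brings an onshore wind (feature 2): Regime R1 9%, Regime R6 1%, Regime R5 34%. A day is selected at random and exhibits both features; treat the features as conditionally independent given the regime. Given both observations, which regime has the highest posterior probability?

Unnormalized posteriors (prior × likelihood):
  Regime R1: 0.141 × 0.032 × 0.09 = 0.00040608
  Regime R6: 0.557 × 0.032 × 0.01 = 0.00017824
  Regime R5: 0.302 × 0.008 × 0.34 = 0.00082144
Normalizing constant = 0.00140576.
Largest term belongs to Regime R5, so Regime R5 is most probable.

Regime R5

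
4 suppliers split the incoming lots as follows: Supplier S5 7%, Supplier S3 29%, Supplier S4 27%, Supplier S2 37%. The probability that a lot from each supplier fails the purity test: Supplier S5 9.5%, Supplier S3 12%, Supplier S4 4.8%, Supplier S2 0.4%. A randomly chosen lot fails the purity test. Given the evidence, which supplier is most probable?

Compute prior × likelihood for every hypothesis:
  Supplier S5: 0.07 × 0.095 = 0.00665
  Supplier S3: 0.29 × 0.12 = 0.0348
  Supplier S4: 0.27 × 0.048 = 0.01296
  Supplier S2: 0.37 × 0.004 = 0.00148
Sum = 0.05589.
Largest term belongs to Supplier S3, so Supplier S3 is most probable.

Supplier S3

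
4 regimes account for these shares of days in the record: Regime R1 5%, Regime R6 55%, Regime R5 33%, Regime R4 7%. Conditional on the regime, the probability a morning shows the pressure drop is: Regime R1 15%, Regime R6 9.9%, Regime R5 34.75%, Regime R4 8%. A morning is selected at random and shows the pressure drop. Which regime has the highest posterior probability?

Regime R5

Prior × likelihood for each hypothesis:
  Regime R1: 0.05 × 0.15 = 0.0075
  Regime R6: 0.55 × 0.099 = 0.05445
  Regime R5: 0.33 × 0.3475 = 0.114675
  Regime R4: 0.07 × 0.08 = 0.0056
Sum = 0.182225.
Largest term belongs to Regime R5, so Regime R5 is most probable.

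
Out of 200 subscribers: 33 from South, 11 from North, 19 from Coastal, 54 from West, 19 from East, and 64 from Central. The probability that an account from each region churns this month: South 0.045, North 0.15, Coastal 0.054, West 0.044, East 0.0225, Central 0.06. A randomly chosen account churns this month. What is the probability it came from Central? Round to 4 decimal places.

0.3554

Prior × likelihood for each hypothesis:
  South: 0.165 × 0.045 = 0.007425
  North: 0.055 × 0.15 = 0.00825
  Coastal: 0.095 × 0.054 = 0.00513
  West: 0.27 × 0.044 = 0.01188
  East: 0.095 × 0.0225 = 0.0021375
  Central: 0.32 × 0.06 = 0.0192
Sum = 0.0540225.
P(Central | evidence) = 0.0192 / 0.0540225 ≈ 0.3554.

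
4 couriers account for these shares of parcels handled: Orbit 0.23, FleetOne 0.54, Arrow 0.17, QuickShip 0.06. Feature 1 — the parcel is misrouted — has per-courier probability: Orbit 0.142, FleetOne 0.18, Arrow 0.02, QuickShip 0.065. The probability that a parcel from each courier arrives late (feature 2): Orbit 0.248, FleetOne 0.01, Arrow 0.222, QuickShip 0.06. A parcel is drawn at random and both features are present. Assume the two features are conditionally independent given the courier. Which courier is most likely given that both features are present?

Orbit

Compute prior × likelihood for every hypothesis:
  Orbit: 0.23 × 0.142 × 0.248 = 0.00809968
  FleetOne: 0.54 × 0.18 × 0.01 = 0.000972
  Arrow: 0.17 × 0.02 × 0.222 = 0.0007548
  QuickShip: 0.06 × 0.065 × 0.06 = 0.000234
Total = 0.01006048.
Largest term belongs to Orbit, so Orbit is most probable.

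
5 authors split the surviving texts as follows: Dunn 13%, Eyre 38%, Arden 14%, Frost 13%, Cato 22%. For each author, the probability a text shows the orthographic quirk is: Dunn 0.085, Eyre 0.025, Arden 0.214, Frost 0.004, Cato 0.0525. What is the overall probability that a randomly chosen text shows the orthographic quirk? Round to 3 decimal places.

Prior × likelihood for each hypothesis:
  Dunn: 0.13 × 0.085 = 0.01105
  Eyre: 0.38 × 0.025 = 0.0095
  Arden: 0.14 × 0.214 = 0.02996
  Frost: 0.13 × 0.004 = 0.00052
  Cato: 0.22 × 0.0525 = 0.01155
P(quirk) = 0.01105 + 0.0095 + 0.02996 + 0.00052 + 0.01155 = 0.06258 → 0.063.

0.063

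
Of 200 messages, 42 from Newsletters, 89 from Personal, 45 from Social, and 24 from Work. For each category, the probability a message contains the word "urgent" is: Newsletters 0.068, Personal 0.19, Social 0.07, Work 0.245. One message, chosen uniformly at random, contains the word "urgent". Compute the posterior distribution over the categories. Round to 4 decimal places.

Newsletters 0.0992, Personal 0.5872, Social 0.1094, Work 0.2042

Compute prior × likelihood for every hypothesis:
  Newsletters: 0.21 × 0.068 = 0.01428
  Personal: 0.445 × 0.19 = 0.08455
  Social: 0.225 × 0.07 = 0.01575
  Work: 0.12 × 0.245 = 0.0294
Sum = 0.14398.
P(Newsletters | urgent-flag) = 0.01428/0.14398 ≈ 0.0992
P(Personal | urgent-flag) = 0.08455/0.14398 ≈ 0.5872
P(Social | urgent-flag) = 0.01575/0.14398 ≈ 0.1094
P(Work | urgent-flag) = 0.0294/0.14398 ≈ 0.2042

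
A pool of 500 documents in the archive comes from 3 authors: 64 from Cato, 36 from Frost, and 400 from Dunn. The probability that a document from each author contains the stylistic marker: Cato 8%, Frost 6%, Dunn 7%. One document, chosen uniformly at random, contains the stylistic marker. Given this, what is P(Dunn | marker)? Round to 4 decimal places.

0.7937

Prior × likelihood for each hypothesis:
  Cato: 0.128 × 0.08 = 0.01024
  Frost: 0.072 × 0.06 = 0.00432
  Dunn: 0.8 × 0.07 = 0.056
Total = 0.07056.
P(Dunn | evidence) = 0.056 / 0.07056 ≈ 0.7937.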